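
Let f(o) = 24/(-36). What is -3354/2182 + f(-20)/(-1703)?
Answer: -8565611/5573919 ≈ -1.5367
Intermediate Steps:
f(o) = -⅔ (f(o) = 24*(-1/36) = -⅔)
-3354/2182 + f(-20)/(-1703) = -3354/2182 - ⅔/(-1703) = -3354*1/2182 - ⅔*(-1/1703) = -1677/1091 + 2/5109 = -8565611/5573919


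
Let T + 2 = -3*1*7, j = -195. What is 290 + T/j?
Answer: 56573/195 ≈ 290.12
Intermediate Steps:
T = -23 (T = -2 - 3*1*7 = -2 - 3*7 = -2 - 21 = -23)
290 + T/j = 290 - 23/(-195) = 290 - 23*(-1/195) = 290 + 23/195 = 56573/195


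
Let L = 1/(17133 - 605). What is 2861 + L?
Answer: 47286609/16528 ≈ 2861.0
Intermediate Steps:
L = 1/16528 ≈ 6.0503e-5
2861 + L = 2861 + 1/16528 = 47286609/16528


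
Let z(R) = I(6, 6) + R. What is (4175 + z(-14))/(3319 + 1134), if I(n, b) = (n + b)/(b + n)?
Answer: 4162/4453 ≈ 0.93465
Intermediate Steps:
I(n, b) = 1 (I(n, b) = (b + n)/(b + n) = 1)
z(R) = 1 + R
(4175 + z(-14))/(3319 + 1134) = (4175 + (1 - 14))/(3319 + 1134) = (4175 - 13)/4453 = 4162*(1/4453) = 4162/4453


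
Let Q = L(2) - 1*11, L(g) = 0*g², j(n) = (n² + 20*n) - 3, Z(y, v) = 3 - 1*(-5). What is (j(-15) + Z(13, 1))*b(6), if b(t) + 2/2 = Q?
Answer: 840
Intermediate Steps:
Z(y, v) = 8 (Z(y, v) = 3 + 5 = 8)
j(n) = -3 + n² + 20*n
L(g) = 0
Q = -11 (Q = 0 - 1*11 = 0 - 11 = -11)
b(t) = -12 (b(t) = -1 - 11 = -12)
(j(-15) + Z(13, 1))*b(6) = ((-3 + (-15)² + 20*(-15)) + 8)*(-12) = ((-3 + 225 - 300) + 8)*(-12) = (-78 + 8)*(-12) = -70*(-12) = 840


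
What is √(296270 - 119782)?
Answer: 2*√44122 ≈ 420.10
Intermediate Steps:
√(296270 - 119782) = √176488 = 2*√44122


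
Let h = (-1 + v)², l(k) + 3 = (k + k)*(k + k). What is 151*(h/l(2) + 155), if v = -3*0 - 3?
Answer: 306681/13 ≈ 23591.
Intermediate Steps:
v = -3 (v = 0 - 3 = -3)
l(k) = -3 + 4*k² (l(k) = -3 + (k + k)*(k + k) = -3 + (2*k)*(2*k) = -3 + 4*k²)
h = 16 (h = (-1 - 3)² = (-4)² = 16)
151*(h/l(2) + 155) = 151*(16/(-3 + 4*2²) + 155) = 151*(16/(-3 + 4*4) + 155) = 151*(16/(-3 + 16) + 155) = 151*(16/13 + 155) = 151*(2031/13) = 306681/13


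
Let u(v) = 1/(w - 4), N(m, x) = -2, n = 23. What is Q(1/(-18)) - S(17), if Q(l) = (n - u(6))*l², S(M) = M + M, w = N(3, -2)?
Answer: -65957/1944 ≈ -33.928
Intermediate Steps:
w = -2
u(v) = -⅙ (u(v) = 1/(-2 - 4) = 1/(-6) = -⅙)
S(M) = 2*M
Q(l) = 139*l²/6 (Q(l) = (23 - 1*(-⅙))*l² = (23 + ⅙)*l² = 139*l²/6)
Q(1/(-18)) - S(17) = 139*(1/(-18))²/6 - 2*17 = 139*(-1/18)²/6 - 1*34 = (139/6)*(1/324) - 34 = 139/1944 - 34 = -65957/1944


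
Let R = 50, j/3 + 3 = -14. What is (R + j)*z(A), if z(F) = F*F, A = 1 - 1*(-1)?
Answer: -4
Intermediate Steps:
j = -51 (j = -9 + 3*(-14) = -9 - 42 = -51)
A = 2 (A = 1 + 1 = 2)
z(F) = F²
(R + j)*z(A) = (50 - 51)*2² = -1*4 = -4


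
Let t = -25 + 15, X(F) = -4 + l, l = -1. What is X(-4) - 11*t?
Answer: 105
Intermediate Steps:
X(F) = -5 (X(F) = -4 - 1 = -5)
t = -10
X(-4) - 11*t = -5 - 11*(-10) = -5 + 110 = 105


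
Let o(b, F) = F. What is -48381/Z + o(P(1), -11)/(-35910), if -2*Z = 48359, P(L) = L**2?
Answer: 3475255369/1736571690 ≈ 2.0012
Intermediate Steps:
Z = -48359/2 (Z = -1/2*48359 = -48359/2 ≈ -24180.)
-48381/Z + o(P(1), -11)/(-35910) = -48381/(-48359/2) - 11/(-35910) = -48381*(-2/48359) - 11*(-1/35910) = 96762/48359 + 11/35910 = 3475255369/1736571690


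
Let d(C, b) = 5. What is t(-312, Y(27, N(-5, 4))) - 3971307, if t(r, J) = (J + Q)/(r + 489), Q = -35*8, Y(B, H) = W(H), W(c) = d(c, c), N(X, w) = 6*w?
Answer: -702921614/177 ≈ -3.9713e+6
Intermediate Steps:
W(c) = 5
Y(B, H) = 5
Q = -280
t(r, J) = (-280 + J)/(489 + r) (t(r, J) = (J - 280)/(r + 489) = (-280 + J)/(489 + r))
t(-312, Y(27, N(-5, 4))) - 3971307 = (-280 + 5)/(489 - 312) - 3971307 = -275/177 - 3971307 = -702921614/177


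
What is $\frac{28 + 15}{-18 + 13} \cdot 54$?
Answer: $- \frac{2322}{5} \approx -464.4$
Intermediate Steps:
$\frac{28 + 15}{-18 + 13} \cdot 54 = \frac{43}{-5} \cdot 54 = 43 \left(- \frac{1}{5}\right) 54 = \left(- \frac{43}{5}\right) 54 = - \frac{2322}{5}$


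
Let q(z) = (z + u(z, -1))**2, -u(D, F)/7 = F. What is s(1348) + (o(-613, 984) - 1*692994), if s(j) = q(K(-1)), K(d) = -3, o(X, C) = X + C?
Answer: -692607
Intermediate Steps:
o(X, C) = C + X
u(D, F) = -7*F
q(z) = (7 + z)**2 (q(z) = (z - 7*(-1))**2 = (z + 7)**2 = (7 + z)**2)
s(j) = 16 (s(j) = (7 - 3)**2 = 4**2 = 16)
s(1348) + (o(-613, 984) - 1*692994) = 16 + ((984 - 613) - 1*692994) = 16 + (371 - 692994) = 16 - 692623 = -692607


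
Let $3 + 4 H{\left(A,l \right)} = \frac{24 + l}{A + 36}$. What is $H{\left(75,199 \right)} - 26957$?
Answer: $- \frac{5984509}{222} \approx -26957.0$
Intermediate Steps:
$H{\left(A,l \right)} = - \frac{3}{4} + \frac{24 + l}{4 \left(36 + A\right)}$ ($H{\left(A,l \right)} = - \frac{3}{4} + \frac{\left(24 + l\right) \frac{1}{A + 36}}{4} = - \frac{3}{4} + \frac{\left(24 + l\right) \frac{1}{36 + A}}{4} = - \frac{3}{4} + \frac{\frac{1}{36 + A} \left(24 + l\right)}{4} = - \frac{3}{4} + \frac{24 + l}{4 \left(36 + A\right)}$)
$H{\left(75,199 \right)} - 26957 = \frac{-84 + 199 - 225}{4 \left(36 + 75\right)} - 26957 = \frac{-84 + 199 - 225}{4 \cdot 111} - 26957 = \frac{1}{4} \cdot \frac{1}{111} \left(-110\right) - 26957 = - \frac{55}{222} - 26957 = - \frac{5984509}{222}$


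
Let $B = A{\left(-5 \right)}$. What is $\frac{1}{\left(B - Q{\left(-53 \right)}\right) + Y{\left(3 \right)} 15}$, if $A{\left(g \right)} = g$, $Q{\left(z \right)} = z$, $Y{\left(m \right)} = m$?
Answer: $\frac{1}{93} \approx 0.010753$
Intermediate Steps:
$B = -5$
$\frac{1}{\left(B - Q{\left(-53 \right)}\right) + Y{\left(3 \right)} 15} = \frac{1}{\left(-5 - -53\right) + 3 \cdot 15} = \frac{1}{\left(-5 + 53\right) + 45} = \frac{1}{48 + 45} = \frac{1}{93}$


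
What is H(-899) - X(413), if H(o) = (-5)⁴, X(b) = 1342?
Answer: -717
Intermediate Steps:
H(o) = 625
H(-899) - X(413) = 625 - 1*1342 = 625 - 1342 = -717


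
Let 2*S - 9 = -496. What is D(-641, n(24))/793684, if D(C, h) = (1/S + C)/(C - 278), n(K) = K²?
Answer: 312169/355215655252 ≈ 8.7882e-7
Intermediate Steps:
S = -487/2 (S = 9/2 + (½)*(-496) = 9/2 - 248 = -487/2 ≈ -243.50)
D(C, h) = (-2/487 + C)/(-278 + C) (D(C, h) = (1/(-487/2) + C)/(C - 278) = (-2/487 + C)/(-278 + C))
D(-641, n(24))/793684 = ((-2/487 - 641)/(-278 - 641))/793684 = (-312169/487/(-919))*(1/793684) = -1/919*(-312169/487)*(1/793684) = (312169/447553)*(1/793684) = 312169/355215655252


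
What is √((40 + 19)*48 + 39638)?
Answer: √42470 ≈ 206.08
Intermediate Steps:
√((40 + 19)*48 + 39638) = √(59*48 + 39638) = √(2832 + 39638) = √42470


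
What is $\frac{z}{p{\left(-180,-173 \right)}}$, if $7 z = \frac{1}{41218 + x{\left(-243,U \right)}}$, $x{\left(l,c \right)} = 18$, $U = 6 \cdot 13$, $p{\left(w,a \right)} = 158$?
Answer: $\frac{1}{45607016} \approx 2.1926 \cdot 10^{-8}$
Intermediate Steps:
$U = 78$
$z = \frac{1}{288652}$ ($z = \frac{1}{7 \left(41218 + 18\right)} = \frac{1}{7 \cdot 41236} = \frac{1}{7} \cdot \frac{1}{41236} = \frac{1}{288652} \approx 3.4644 \cdot 10^{-6}$)
$\frac{z}{p{\left(-180,-173 \right)}} = \frac{1}{288652 \cdot 158} = \frac{1}{288652} \cdot \frac{1}{158} = \frac{1}{45607016}$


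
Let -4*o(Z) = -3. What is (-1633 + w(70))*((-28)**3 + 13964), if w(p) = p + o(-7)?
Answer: 12479253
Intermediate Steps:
o(Z) = 3/4 (o(Z) = -1/4*(-3) = 3/4)
w(p) = 3/4 + p (w(p) = p + 3/4 = 3/4 + p)
(-1633 + w(70))*((-28)**3 + 13964) = (-1633 + (3/4 + 70))*((-28)**3 + 13964) = (-1633 + 283/4)*(-21952 + 13964) = -6249/4*(-7988) = 12479253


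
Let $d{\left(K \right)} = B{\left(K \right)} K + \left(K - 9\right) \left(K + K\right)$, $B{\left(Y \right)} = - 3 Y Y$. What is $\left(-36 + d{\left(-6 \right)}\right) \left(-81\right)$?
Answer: $-64152$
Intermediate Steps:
$B{\left(Y \right)} = - 3 Y^{2}$
$d{\left(K \right)} = - 3 K^{3} + 2 K \left(-9 + K\right)$ ($d{\left(K \right)} = - 3 K^{2} K + \left(K - 9\right) \left(K + K\right) = - 3 K^{3} + \left(-9 + K\right) 2 K = - 3 K^{3} + 2 K \left(-9 + K\right)$)
$\left(-36 + d{\left(-6 \right)}\right) \left(-81\right) = \left(-36 - 6 \left(-18 - 3 \left(-6\right)^{2} + 2 \left(-6\right)\right)\right) \left(-81\right) = \left(-36 - 6 \left(-18 - 108 - 12\right)\right) \left(-81\right) = \left(-36 - -828\right) \left(-81\right) = \left(-36 + 828\right) \left(-81\right) = 792 \left(-81\right) = -64152$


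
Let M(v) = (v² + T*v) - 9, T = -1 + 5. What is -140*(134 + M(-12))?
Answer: -30940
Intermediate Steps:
T = 4
M(v) = -9 + v² + 4*v (M(v) = (v² + 4*v) - 9 = -9 + v² + 4*v)
-140*(134 + M(-12)) = -140*(134 + (-9 + (-12)² + 4*(-12))) = -140*(134 + (-9 + 144 - 48)) = -140*(134 + 87) = -140*221 = -30940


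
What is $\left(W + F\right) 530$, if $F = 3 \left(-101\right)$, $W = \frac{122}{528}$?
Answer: $- \frac{21181715}{132} \approx -1.6047 \cdot 10^{5}$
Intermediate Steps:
$W = \frac{61}{264}$ ($W = 122 \cdot \frac{1}{528} = \frac{61}{264} \approx 0.23106$)
$F = -303$
$\left(W + F\right) 530 = \left(\frac{61}{264} - 303\right) 530 = \left(- \frac{79931}{264}\right) 530 = - \frac{21181715}{132}$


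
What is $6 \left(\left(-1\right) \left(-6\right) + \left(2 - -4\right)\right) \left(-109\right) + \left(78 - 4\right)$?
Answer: $-7774$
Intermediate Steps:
$6 \left(\left(-1\right) \left(-6\right) + \left(2 - -4\right)\right) \left(-109\right) + \left(78 - 4\right) = 6 \left(6 + \left(2 + 4\right)\right) \left(-109\right) + 74 = 6 \left(6 + 6\right) \left(-109\right) + 74 = 6 \cdot 12 \left(-109\right) + 74 = 72 \left(-109\right) + 74 = -7848 + 74 = -7774$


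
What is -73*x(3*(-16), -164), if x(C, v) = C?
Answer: 3504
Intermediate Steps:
-73*x(3*(-16), -164) = -219*(-16) = -73*(-48) = 3504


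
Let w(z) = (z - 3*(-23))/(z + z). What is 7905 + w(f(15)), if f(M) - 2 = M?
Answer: 134428/17 ≈ 7907.5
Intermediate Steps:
f(M) = 2 + M
w(z) = (69 + z)/(2*z) (w(z) = (z + 69)/((2*z)) = (69 + z)*(1/(2*z)) = (69 + z)/(2*z))
7905 + w(f(15)) = 7905 + (69 + (2 + 15))/(2*(2 + 15)) = 7905 + (½)*(69 + 17)/17 = 7905 + (½)*(1/17)*86 = 7905 + 43/17 = 134428/17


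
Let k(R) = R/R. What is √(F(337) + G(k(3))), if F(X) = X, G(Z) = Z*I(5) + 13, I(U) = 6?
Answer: 2*√89 ≈ 18.868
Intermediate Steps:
k(R) = 1
G(Z) = 13 + 6*Z (G(Z) = Z*6 + 13 = 6*Z + 13 = 13 + 6*Z)
√(F(337) + G(k(3))) = √(337 + (13 + 6*1)) = √(337 + (13 + 6)) = √(337 + 19) = √356 = 2*√89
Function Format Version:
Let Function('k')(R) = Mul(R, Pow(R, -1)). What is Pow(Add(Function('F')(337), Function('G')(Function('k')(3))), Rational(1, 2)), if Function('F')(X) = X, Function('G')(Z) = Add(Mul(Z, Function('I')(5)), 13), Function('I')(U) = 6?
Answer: Mul(2, Pow(89, Rational(1, 2))) ≈ 18.868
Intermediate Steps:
Function('k')(R) = 1
Function('G')(Z) = Add(13, Mul(6, Z)) (Function('G')(Z) = Add(Mul(Z, 6), 13) = Add(Mul(6, Z), 13) = Add(13, Mul(6, Z)))
Pow(Add(Function('F')(337), Function('G')(Function('k')(3))), Rational(1, 2)) = Pow(Add(337, Add(13, Mul(6, 1))), Rational(1, 2)) = Pow(Add(337, Add(13, 6)), Rational(1, 2)) = Pow(Add(337, 19), Rational(1, 2)) = Pow(356, Rational(1, 2)) = Mul(2, Pow(89, Rational(1, 2)))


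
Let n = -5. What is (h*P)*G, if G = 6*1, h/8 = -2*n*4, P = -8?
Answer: -15360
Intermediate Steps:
h = 320 (h = 8*(-2*(-5)*4) = 8*(10*4) = 8*40 = 320)
G = 6
(h*P)*G = (320*(-8))*6 = -2560*6 = -15360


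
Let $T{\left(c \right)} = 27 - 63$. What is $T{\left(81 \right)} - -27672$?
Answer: $27636$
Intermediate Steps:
$T{\left(c \right)} = -36$ ($T{\left(c \right)} = 27 - 63 = -36$)
$T{\left(81 \right)} - -27672 = -36 - -27672 = -36 + 27672 = 27636$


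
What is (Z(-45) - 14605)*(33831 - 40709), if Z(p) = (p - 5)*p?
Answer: 84977690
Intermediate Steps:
Z(p) = p*(-5 + p) (Z(p) = (-5 + p)*p = p*(-5 + p))
(Z(-45) - 14605)*(33831 - 40709) = (-45*(-5 - 45) - 14605)*(33831 - 40709) = (-45*(-50) - 14605)*(-6878) = (2250 - 14605)*(-6878) = -12355*(-6878) = 84977690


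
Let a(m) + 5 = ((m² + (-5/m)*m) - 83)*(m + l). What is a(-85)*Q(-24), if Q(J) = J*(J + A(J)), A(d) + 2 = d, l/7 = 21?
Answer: 530986800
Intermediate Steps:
l = 147 (l = 7*21 = 147)
A(d) = -2 + d
Q(J) = J*(-2 + 2*J) (Q(J) = J*(J + (-2 + J)) = J*(-2 + 2*J))
a(m) = -5 + (-88 + m²)*(147 + m) (a(m) = -5 + ((m² + (-5/m)*m) - 83)*(m + 147) = -5 + ((m² - 5) - 83)*(147 + m) = -5 + ((-5 + m²) - 83)*(147 + m) = -5 + (-88 + m²)*(147 + m))
a(-85)*Q(-24) = (-12941 + (-85)³ - 88*(-85) + 147*(-85)²)*(2*(-24)*(-1 - 24)) = (-12941 - 614125 + 7480 + 147*7225)*(2*(-24)*(-25)) = (-12941 - 614125 + 7480 + 1062075)*1200 = 442489*1200 = 530986800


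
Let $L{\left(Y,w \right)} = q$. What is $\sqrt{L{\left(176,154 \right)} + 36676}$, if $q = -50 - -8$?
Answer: $\sqrt{36634} \approx 191.4$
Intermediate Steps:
$q = -42$ ($q = -50 + 8 = -42$)
$L{\left(Y,w \right)} = -42$
$\sqrt{L{\left(176,154 \right)} + 36676} = \sqrt{-42 + 36676} = \sqrt{36634}$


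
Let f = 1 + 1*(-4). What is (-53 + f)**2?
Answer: 3136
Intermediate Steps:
f = -3 (f = 1 - 4 = -3)
(-53 + f)**2 = (-53 - 3)**2 = (-56)**2 = 3136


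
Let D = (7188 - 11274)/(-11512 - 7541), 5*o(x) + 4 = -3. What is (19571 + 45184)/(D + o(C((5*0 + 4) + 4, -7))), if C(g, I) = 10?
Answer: -228477225/4183 ≈ -54620.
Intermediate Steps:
o(x) = -7/5 (o(x) = -⅘ + (⅕)*(-3) = -⅘ - ⅗ = -7/5)
D = 454/2117 (D = -4086/(-19053) = -4086*(-1/19053) = 454/2117 ≈ 0.21445)
(19571 + 45184)/(D + o(C((5*0 + 4) + 4, -7))) = (19571 + 45184)/(454/2117 - 7/5) = 64755/(-12549/10585) = 64755*(-10585/12549) = -228477225/4183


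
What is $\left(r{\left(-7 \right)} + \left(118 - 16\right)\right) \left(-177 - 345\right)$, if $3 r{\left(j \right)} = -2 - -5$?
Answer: $-53766$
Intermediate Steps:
$r{\left(j \right)} = 1$ ($r{\left(j \right)} = \frac{-2 - -5}{3} = \frac{-2 + 5}{3} = \frac{1}{3} \cdot 3 = 1$)
$\left(r{\left(-7 \right)} + \left(118 - 16\right)\right) \left(-177 - 345\right) = \left(1 + \left(118 - 16\right)\right) \left(-177 - 345\right) = \left(1 + \left(118 - 16\right)\right) \left(-522\right) = \left(1 + 102\right) \left(-522\right) = 103 \left(-522\right) = -53766$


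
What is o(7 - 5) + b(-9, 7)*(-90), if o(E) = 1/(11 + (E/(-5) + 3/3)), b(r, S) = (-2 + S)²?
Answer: -130495/58 ≈ -2249.9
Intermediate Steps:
o(E) = 1/(12 - E/5) (o(E) = 1/(11 + (E*(-⅕) + 3*(⅓))) = 1/(11 + (-E/5 + 1)) = 1/(11 + (1 - E/5)) = 1/(12 - E/5))
o(7 - 5) + b(-9, 7)*(-90) = -5/(-60 + (7 - 5)) + (-2 + 7)²*(-90) = -5/(-60 + 2) + 5²*(-90) = -5/(-58) + 25*(-90) = -5*(-1/58) - 2250 = 5/58 - 2250 = -130495/58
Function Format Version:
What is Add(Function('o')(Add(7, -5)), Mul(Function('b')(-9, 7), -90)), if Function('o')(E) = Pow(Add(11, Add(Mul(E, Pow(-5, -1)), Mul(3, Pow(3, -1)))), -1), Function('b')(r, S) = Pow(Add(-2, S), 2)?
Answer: Rational(-130495, 58) ≈ -2249.9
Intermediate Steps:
Function('o')(E) = Pow(Add(12, Mul(Rational(-1, 5), E)), -1) (Function('o')(E) = Pow(Add(11, Add(Mul(E, Rational(-1, 5)), Mul(3, Rational(1, 3)))), -1) = Pow(Add(11, Add(Mul(Rational(-1, 5), E), 1)), -1) = Pow(Add(11, Add(1, Mul(Rational(-1, 5), E))), -1) = Pow(Add(12, Mul(Rational(-1, 5), E)), -1))
Add(Function('o')(Add(7, -5)), Mul(Function('b')(-9, 7), -90)) = Add(Mul(-5, Pow(Add(-60, Add(7, -5)), -1)), Mul(Pow(Add(-2, 7), 2), -90)) = Add(Mul(-5, Pow(Add(-60, 2), -1)), Mul(Pow(5, 2), -90)) = Add(Mul(-5, Pow(-58, -1)), Mul(25, -90)) = Add(Mul(-5, Rational(-1, 58)), -2250) = Add(Rational(5, 58), -2250) = Rational(-130495, 58)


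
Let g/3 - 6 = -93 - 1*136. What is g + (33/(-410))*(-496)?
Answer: -128961/205 ≈ -629.08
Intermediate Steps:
g = -669 (g = 18 + 3*(-93 - 1*136) = 18 + 3*(-93 - 136) = 18 + 3*(-229) = 18 - 687 = -669)
g + (33/(-410))*(-496) = -669 + (33/(-410))*(-496) = -669 + (33*(-1/410))*(-496) = -669 - 33/410*(-496) = -669 + 8184/205 = -128961/205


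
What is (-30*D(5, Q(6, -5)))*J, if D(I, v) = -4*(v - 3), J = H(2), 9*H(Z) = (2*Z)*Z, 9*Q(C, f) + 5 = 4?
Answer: -8960/27 ≈ -331.85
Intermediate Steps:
Q(C, f) = -⅑ (Q(C, f) = -5/9 + (⅑)*4 = -5/9 + 4/9 = -⅑)
H(Z) = 2*Z²/9 (H(Z) = ((2*Z)*Z)/9 = (2*Z²)/9 = 2*Z²/9)
J = 8/9 (J = (2/9)*2² = (2/9)*4 = 8/9 ≈ 0.88889)
D(I, v) = 12 - 4*v (D(I, v) = -4*(-3 + v) = 12 - 4*v)
(-30*D(5, Q(6, -5)))*J = -30*(12 - 4*(-⅑))*(8/9) = -30*(12 + 4/9)*(8/9) = -30*112/9*(8/9) = -1120/3*8/9 = -8960/27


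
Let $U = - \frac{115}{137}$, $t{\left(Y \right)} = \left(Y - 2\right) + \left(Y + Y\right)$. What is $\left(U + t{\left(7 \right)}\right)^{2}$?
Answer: $\frac{6190144}{18769} \approx 329.81$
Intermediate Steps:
$t{\left(Y \right)} = -2 + 3 Y$ ($t{\left(Y \right)} = \left(-2 + Y\right) + 2 Y = -2 + 3 Y$)
$U = - \frac{115}{137}$ ($U = \left(-115\right) \frac{1}{137} = - \frac{115}{137} \approx -0.83942$)
$\left(U + t{\left(7 \right)}\right)^{2} = \left(- \frac{115}{137} + \left(-2 + 3 \cdot 7\right)\right)^{2} = \left(- \frac{115}{137} + \left(-2 + 21\right)\right)^{2} = \left(- \frac{115}{137} + 19\right)^{2} = \left(\frac{2488}{137}\right)^{2} = \frac{6190144}{18769}$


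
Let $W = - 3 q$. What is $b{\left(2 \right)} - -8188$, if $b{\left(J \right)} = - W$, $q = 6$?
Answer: $8206$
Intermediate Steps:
$W = -18$ ($W = \left(-3\right) 6 = -18$)
$b{\left(J \right)} = 18$ ($b{\left(J \right)} = \left(-1\right) \left(-18\right) = 18$)
$b{\left(2 \right)} - -8188 = 18 - -8188 = 18 + 8188 = 8206$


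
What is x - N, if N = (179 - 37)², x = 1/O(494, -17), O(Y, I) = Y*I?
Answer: -169337273/8398 ≈ -20164.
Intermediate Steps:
O(Y, I) = I*Y
x = -1/8398 (x = 1/(-17*494) = 1/(-8398) = -1/8398 ≈ -0.00011908)
N = 20164 (N = 142² = 20164)
x - N = -1/8398 - 1*20164 = -1/8398 - 20164 = -169337273/8398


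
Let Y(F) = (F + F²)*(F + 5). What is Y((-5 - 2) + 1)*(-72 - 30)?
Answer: 3060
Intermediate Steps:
Y(F) = (5 + F)*(F + F²) (Y(F) = (F + F²)*(5 + F) = (5 + F)*(F + F²))
Y((-5 - 2) + 1)*(-72 - 30) = (((-5 - 2) + 1)*(5 + ((-5 - 2) + 1)² + 6*((-5 - 2) + 1)))*(-72 - 30) = ((-7 + 1)*(5 + (-7 + 1)² + 6*(-7 + 1)))*(-102) = -6*(5 + (-6)² + 6*(-6))*(-102) = -6*(5 + 36 - 36)*(-102) = -6*5*(-102) = -30*(-102) = 3060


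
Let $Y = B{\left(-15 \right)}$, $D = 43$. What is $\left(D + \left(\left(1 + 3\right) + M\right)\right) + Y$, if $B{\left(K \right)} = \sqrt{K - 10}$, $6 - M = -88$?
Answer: $141 + 5 i \approx 141.0 + 5.0 i$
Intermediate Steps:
$M = 94$ ($M = 6 - -88 = 6 + 88 = 94$)
$B{\left(K \right)} = \sqrt{-10 + K}$
$Y = 5 i$ ($Y = \sqrt{-10 - 15} = \sqrt{-25} = 5 i \approx 5.0 i$)
$\left(D + \left(\left(1 + 3\right) + M\right)\right) + Y = \left(43 + \left(\left(1 + 3\right) + 94\right)\right) + 5 i = \left(43 + \left(4 + 94\right)\right) + 5 i = \left(43 + 98\right) + 5 i = 141 + 5 i$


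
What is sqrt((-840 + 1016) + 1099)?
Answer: 5*sqrt(51) ≈ 35.707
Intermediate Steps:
sqrt((-840 + 1016) + 1099) = sqrt(176 + 1099) = sqrt(1275) = 5*sqrt(51)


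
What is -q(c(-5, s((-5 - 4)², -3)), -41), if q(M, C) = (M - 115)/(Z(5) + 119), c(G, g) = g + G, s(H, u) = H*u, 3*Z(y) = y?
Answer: 1089/362 ≈ 3.0083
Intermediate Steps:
Z(y) = y/3
c(G, g) = G + g
q(M, C) = -345/362 + 3*M/362 (q(M, C) = (M - 115)/((⅓)*5 + 119) = (-115 + M)/(5/3 + 119) = (-115 + M)/(362/3) = (-115 + M)*(3/362) = -345/362 + 3*M/362)
-q(c(-5, s((-5 - 4)², -3)), -41) = -(-345/362 + 3*(-5 + (-5 - 4)²*(-3))/362) = -(-345/362 + 3*(-5 + (-9)²*(-3))/362) = -(-345/362 + 3*(-5 + 81*(-3))/362) = -(-345/362 + 3*(-5 - 243)/362) = -(-345/362 + (3/362)*(-248)) = -(-345/362 - 372/181) = -1*(-1089/362) = 1089/362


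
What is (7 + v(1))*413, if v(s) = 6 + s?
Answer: 5782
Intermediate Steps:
(7 + v(1))*413 = (7 + (6 + 1))*413 = (7 + 7)*413 = 14*413 = 5782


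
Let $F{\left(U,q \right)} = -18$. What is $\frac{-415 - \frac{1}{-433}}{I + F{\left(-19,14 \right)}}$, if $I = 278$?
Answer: $- \frac{89847}{56290} \approx -1.5961$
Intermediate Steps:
$\frac{-415 - \frac{1}{-433}}{I + F{\left(-19,14 \right)}} = \frac{-415 - \frac{1}{-433}}{278 - 18} = \frac{-415 - - \frac{1}{433}}{260} = \left(-415 + \frac{1}{433}\right) \frac{1}{260} = \left(- \frac{179694}{433}\right) \frac{1}{260} = - \frac{89847}{56290}$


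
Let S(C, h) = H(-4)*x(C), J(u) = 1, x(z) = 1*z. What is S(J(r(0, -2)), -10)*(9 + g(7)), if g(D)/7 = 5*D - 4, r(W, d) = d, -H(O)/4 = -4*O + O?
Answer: -10848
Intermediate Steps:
H(O) = 12*O (H(O) = -4*(-4*O + O) = -(-12)*O = 12*O)
x(z) = z
g(D) = -28 + 35*D (g(D) = 7*(5*D - 4) = 7*(-4 + 5*D) = -28 + 35*D)
S(C, h) = -48*C (S(C, h) = (12*(-4))*C = -48*C)
S(J(r(0, -2)), -10)*(9 + g(7)) = (-48*1)*(9 + (-28 + 35*7)) = -48*(9 + (-28 + 245)) = -48*(9 + 217) = -48*226 = -10848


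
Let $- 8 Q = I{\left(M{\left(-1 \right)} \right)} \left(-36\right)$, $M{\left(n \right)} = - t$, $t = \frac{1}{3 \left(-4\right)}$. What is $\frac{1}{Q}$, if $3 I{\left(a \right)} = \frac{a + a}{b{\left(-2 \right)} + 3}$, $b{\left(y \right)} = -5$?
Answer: $-8$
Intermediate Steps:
$t = - \frac{1}{12}$ ($t = \frac{1}{-12} = - \frac{1}{12} \approx -0.083333$)
$M{\left(n \right)} = \frac{1}{12}$ ($M{\left(n \right)} = \left(-1\right) \left(- \frac{1}{12}\right) = \frac{1}{12}$)
$I{\left(a \right)} = - \frac{a}{3}$ ($I{\left(a \right)} = \frac{\left(a + a\right) \frac{1}{-5 + 3}}{3} = \frac{2 a \frac{1}{-2}}{3} = \frac{2 a \left(- \frac{1}{2}\right)}{3} = \frac{\left(-1\right) a}{3} = - \frac{a}{3}$)
$Q = - \frac{1}{8}$ ($Q = - \frac{\left(- \frac{1}{3}\right) \frac{1}{12} \left(-36\right)}{8} = - \frac{\left(- \frac{1}{36}\right) \left(-36\right)}{8} = \left(- \frac{1}{8}\right) 1 = - \frac{1}{8} \approx -0.125$)
$\frac{1}{Q} = \frac{1}{- \frac{1}{8}} = -8$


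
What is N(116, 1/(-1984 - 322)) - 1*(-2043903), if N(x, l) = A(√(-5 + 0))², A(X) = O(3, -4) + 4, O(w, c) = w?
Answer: 2043952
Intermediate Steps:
A(X) = 7 (A(X) = 3 + 4 = 7)
N(x, l) = 49 (N(x, l) = 7² = 49)
N(116, 1/(-1984 - 322)) - 1*(-2043903) = 49 - 1*(-2043903) = 49 + 2043903 = 2043952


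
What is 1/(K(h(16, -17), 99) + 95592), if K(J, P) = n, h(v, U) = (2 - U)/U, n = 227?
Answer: 1/95819 ≈ 1.0436e-5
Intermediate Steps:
h(v, U) = (2 - U)/U
K(J, P) = 227
1/(K(h(16, -17), 99) + 95592) = 1/(227 + 95592) = 1/95819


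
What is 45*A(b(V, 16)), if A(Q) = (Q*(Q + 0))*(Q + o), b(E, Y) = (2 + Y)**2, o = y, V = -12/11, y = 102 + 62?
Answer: 2305272960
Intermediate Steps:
y = 164
V = -12/11 (V = -12*1/11 = -12/11 ≈ -1.0909)
o = 164
A(Q) = Q**2*(164 + Q) (A(Q) = (Q*(Q + 0))*(Q + 164) = (Q*Q)*(164 + Q) = Q**2*(164 + Q))
45*A(b(V, 16)) = 45*(((2 + 16)**2)**2*(164 + (2 + 16)**2)) = 45*((18**2)**2*(164 + 18**2)) = 45*(324**2*(164 + 324)) = 45*(104976*488) = 45*51228288 = 2305272960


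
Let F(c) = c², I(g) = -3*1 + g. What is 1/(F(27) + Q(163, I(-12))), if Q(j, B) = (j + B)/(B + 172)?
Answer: 157/114601 ≈ 0.0013700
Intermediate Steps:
I(g) = -3 + g
Q(j, B) = (B + j)/(172 + B)
1/(F(27) + Q(163, I(-12))) = 1/(27² + ((-3 - 12) + 163)/(172 + (-3 - 12))) = 1/(729 + (-15 + 163)/(172 - 15)) = 1/(729 + 148/157) = 1/(114601/157) = 157/114601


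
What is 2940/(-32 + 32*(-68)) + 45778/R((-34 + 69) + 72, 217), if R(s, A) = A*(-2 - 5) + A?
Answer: -4371071/119784 ≈ -36.491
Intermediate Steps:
R(s, A) = -6*A (R(s, A) = A*(-7) + A = -7*A + A = -6*A)
2940/(-32 + 32*(-68)) + 45778/R((-34 + 69) + 72, 217) = 2940/(-32 + 32*(-68)) + 45778/((-6*217)) = 2940/(-32 - 2176) + 45778/(-1302) = 2940/(-2208) + 45778*(-1/1302) = 2940*(-1/2208) - 22889/651 = -245/184 - 22889/651 = -4371071/119784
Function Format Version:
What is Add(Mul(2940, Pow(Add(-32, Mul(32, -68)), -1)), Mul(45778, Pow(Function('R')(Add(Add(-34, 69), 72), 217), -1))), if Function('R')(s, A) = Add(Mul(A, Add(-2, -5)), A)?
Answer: Rational(-4371071, 119784) ≈ -36.491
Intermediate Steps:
Function('R')(s, A) = Mul(-6, A) (Function('R')(s, A) = Add(Mul(A, -7), A) = Add(Mul(-7, A), A) = Mul(-6, A))
Add(Mul(2940, Pow(Add(-32, Mul(32, -68)), -1)), Mul(45778, Pow(Function('R')(Add(Add(-34, 69), 72), 217), -1))) = Add(Mul(2940, Pow(Add(-32, Mul(32, -68)), -1)), Mul(45778, Pow(Mul(-6, 217), -1))) = Add(Mul(2940, Pow(Add(-32, -2176), -1)), Mul(45778, Pow(-1302, -1))) = Add(Mul(2940, Pow(-2208, -1)), Mul(45778, Rational(-1, 1302))) = Add(Mul(2940, Rational(-1, 2208)), Rational(-22889, 651)) = Add(Rational(-245, 184), Rational(-22889, 651)) = Rational(-4371071, 119784)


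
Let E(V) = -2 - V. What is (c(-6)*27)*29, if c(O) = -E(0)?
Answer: 1566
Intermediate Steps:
c(O) = 2 (c(O) = -(-2 - 1*0) = -(-2 + 0) = -1*(-2) = 2)
(c(-6)*27)*29 = (2*27)*29 = 54*29 = 1566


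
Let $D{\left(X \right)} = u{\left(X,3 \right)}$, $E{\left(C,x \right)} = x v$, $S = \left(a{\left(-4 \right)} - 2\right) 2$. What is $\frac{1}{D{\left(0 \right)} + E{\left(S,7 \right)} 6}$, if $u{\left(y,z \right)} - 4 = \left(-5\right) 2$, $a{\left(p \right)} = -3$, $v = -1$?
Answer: $- \frac{1}{48} \approx -0.020833$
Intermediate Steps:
$S = -10$ ($S = \left(-3 - 2\right) 2 = \left(-5\right) 2 = -10$)
$E{\left(C,x \right)} = - x$ ($E{\left(C,x \right)} = x \left(-1\right) = - x$)
$u{\left(y,z \right)} = -6$ ($u{\left(y,z \right)} = 4 - 10 = -6$)
$D{\left(X \right)} = -6$
$\frac{1}{D{\left(0 \right)} + E{\left(S,7 \right)} 6} = \frac{1}{-6 + \left(-1\right) 7 \cdot 6} = \frac{1}{-6 - 42} = \frac{1}{-48} = - \frac{1}{48}$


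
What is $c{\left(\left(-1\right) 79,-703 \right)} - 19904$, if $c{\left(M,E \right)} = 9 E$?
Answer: $-26231$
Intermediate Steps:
$c{\left(\left(-1\right) 79,-703 \right)} - 19904 = 9 \left(-703\right) - 19904 = -6327 - 19904 = -26231$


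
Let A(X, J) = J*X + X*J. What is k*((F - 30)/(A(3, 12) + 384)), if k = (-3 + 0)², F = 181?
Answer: 453/152 ≈ 2.9803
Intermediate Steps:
A(X, J) = 2*J*X (A(X, J) = J*X + J*X = 2*J*X)
k = 9 (k = (-3)² = 9)
k*((F - 30)/(A(3, 12) + 384)) = 9*((181 - 30)/(2*12*3 + 384)) = 9*(151/(72 + 384)) = 9*(151/456) = 453/152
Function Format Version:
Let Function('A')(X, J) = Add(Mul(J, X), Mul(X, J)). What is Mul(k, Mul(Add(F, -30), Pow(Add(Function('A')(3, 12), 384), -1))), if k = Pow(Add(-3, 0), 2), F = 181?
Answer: Rational(453, 152) ≈ 2.9803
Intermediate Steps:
Function('A')(X, J) = Mul(2, J, X) (Function('A')(X, J) = Add(Mul(J, X), Mul(J, X)) = Mul(2, J, X))
k = 9 (k = Pow(-3, 2) = 9)
Mul(k, Mul(Add(F, -30), Pow(Add(Function('A')(3, 12), 384), -1))) = Mul(9, Mul(Add(181, -30), Pow(Add(Mul(2, 12, 3), 384), -1))) = Mul(9, Mul(151, Pow(Add(72, 384), -1))) = Mul(9, Mul(151, Pow(456, -1))) = Mul(9, Mul(151, Rational(1, 456))) = Mul(9, Rational(151, 456)) = Rational(453, 152)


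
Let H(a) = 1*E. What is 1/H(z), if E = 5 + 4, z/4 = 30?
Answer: ⅑ ≈ 0.11111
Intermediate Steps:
z = 120 (z = 4*30 = 120)
E = 9
H(a) = 9 (H(a) = 1*9 = 9)
1/H(z) = 1/9 = ⅑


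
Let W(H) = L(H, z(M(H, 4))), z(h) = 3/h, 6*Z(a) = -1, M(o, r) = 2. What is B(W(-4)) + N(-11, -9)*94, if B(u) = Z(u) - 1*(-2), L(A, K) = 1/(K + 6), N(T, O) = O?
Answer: -5065/6 ≈ -844.17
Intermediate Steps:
Z(a) = -⅙ (Z(a) = (⅙)*(-1) = -⅙)
L(A, K) = 1/(6 + K)
W(H) = 2/15 (W(H) = 1/(6 + 3/2) = 1/(15/2) = 2/15)
B(u) = 11/6 (B(u) = -⅙ - 1*(-2) = -⅙ + 2 = 11/6)
B(W(-4)) + N(-11, -9)*94 = 11/6 - 9*94 = 11/6 - 846 = -5065/6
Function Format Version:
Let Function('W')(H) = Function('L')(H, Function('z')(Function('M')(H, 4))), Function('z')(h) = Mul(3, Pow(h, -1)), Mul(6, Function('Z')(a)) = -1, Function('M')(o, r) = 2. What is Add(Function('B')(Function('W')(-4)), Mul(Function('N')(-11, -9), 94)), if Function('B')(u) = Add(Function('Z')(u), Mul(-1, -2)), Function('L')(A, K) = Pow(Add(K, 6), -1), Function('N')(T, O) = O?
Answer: Rational(-5065, 6) ≈ -844.17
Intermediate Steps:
Function('Z')(a) = Rational(-1, 6) (Function('Z')(a) = Mul(Rational(1, 6), -1) = Rational(-1, 6))
Function('L')(A, K) = Pow(Add(6, K), -1)
Function('W')(H) = Rational(2, 15) (Function('W')(H) = Pow(Add(6, Mul(3, Pow(2, -1))), -1) = Pow(Add(6, Mul(3, Rational(1, 2))), -1) = Pow(Add(6, Rational(3, 2)), -1) = Pow(Rational(15, 2), -1) = Rational(2, 15))
Function('B')(u) = Rational(11, 6) (Function('B')(u) = Add(Rational(-1, 6), Mul(-1, -2)) = Add(Rational(-1, 6), 2) = Rational(11, 6))
Add(Function('B')(Function('W')(-4)), Mul(Function('N')(-11, -9), 94)) = Add(Rational(11, 6), Mul(-9, 94)) = Add(Rational(11, 6), -846) = Rational(-5065, 6)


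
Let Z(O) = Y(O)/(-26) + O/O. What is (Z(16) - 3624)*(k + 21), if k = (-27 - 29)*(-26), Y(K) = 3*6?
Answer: -69578516/13 ≈ -5.3522e+6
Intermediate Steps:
Y(K) = 18
Z(O) = 4/13 (Z(O) = 18/(-26) + O/O = 18*(-1/26) + 1 = -9/13 + 1 = 4/13)
k = 1456 (k = -56*(-26) = 1456)
(Z(16) - 3624)*(k + 21) = (4/13 - 3624)*(1456 + 21) = -47108/13*1477 = -69578516/13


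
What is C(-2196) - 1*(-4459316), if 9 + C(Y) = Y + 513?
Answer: 4457624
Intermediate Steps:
C(Y) = 504 + Y (C(Y) = -9 + (Y + 513) = -9 + (513 + Y) = 504 + Y)
C(-2196) - 1*(-4459316) = (504 - 2196) - 1*(-4459316) = -1692 + 4459316 = 4457624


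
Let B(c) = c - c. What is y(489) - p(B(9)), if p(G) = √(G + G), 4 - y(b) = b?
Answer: -485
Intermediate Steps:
B(c) = 0
y(b) = 4 - b
p(G) = √2*√G (p(G) = √(2*G) = √2*√G)
y(489) - p(B(9)) = (4 - 1*489) - √2*√0 = (4 - 489) - √2*0 = -485 - 1*0 = -485 + 0 = -485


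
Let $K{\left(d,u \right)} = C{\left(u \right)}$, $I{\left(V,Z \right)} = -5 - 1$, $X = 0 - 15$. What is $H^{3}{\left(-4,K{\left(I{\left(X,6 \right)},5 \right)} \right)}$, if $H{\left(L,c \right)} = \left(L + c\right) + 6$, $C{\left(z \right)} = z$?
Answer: $343$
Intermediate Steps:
$X = -15$ ($X = 0 - 15 = -15$)
$I{\left(V,Z \right)} = -6$
$K{\left(d,u \right)} = u$
$H{\left(L,c \right)} = 6 + L + c$
$H^{3}{\left(-4,K{\left(I{\left(X,6 \right)},5 \right)} \right)} = \left(6 - 4 + 5\right)^{3} = 7^{3} = 343$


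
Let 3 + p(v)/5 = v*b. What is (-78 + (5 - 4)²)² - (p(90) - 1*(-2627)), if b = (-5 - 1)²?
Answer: -12883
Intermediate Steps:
b = 36 (b = (-6)² = 36)
p(v) = -15 + 180*v (p(v) = -15 + 5*(v*36) = -15 + 5*(36*v) = -15 + 180*v)
(-78 + (5 - 4)²)² - (p(90) - 1*(-2627)) = (-78 + (5 - 4)²)² - ((-15 + 180*90) - 1*(-2627)) = (-78 + 1²)² - ((-15 + 16200) + 2627) = (-78 + 1)² - (16185 + 2627) = (-77)² - 1*18812 = 5929 - 18812 = -12883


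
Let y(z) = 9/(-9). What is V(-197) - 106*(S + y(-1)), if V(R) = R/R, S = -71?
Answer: 7633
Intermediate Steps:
y(z) = -1 (y(z) = 9*(-⅑) = -1)
V(R) = 1
V(-197) - 106*(S + y(-1)) = 1 - 106*(-71 - 1) = 1 - 106*(-72) = 1 + 7632 = 7633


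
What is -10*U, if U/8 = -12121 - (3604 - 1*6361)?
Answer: 749120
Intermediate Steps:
U = -74912 (U = 8*(-12121 - (3604 - 1*6361)) = 8*(-12121 - (3604 - 6361)) = 8*(-12121 - 1*(-2757)) = 8*(-12121 + 2757) = 8*(-9364) = -74912)
-10*U = -10*(-74912) = 749120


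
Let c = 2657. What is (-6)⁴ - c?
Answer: -1361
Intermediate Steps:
(-6)⁴ - c = (-6)⁴ - 1*2657 = 1296 - 2657 = -1361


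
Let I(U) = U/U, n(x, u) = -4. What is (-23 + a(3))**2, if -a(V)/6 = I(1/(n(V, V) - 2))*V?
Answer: 1681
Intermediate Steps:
I(U) = 1
a(V) = -6*V
(-23 + a(3))**2 = (-23 - 6*3)**2 = (-23 - 18)**2 = (-41)**2 = 1681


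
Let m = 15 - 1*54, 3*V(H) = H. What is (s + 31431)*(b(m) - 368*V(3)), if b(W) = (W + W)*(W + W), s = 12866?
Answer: 253201652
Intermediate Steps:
V(H) = H/3
m = -39 (m = 15 - 54 = -39)
b(W) = 4*W² (b(W) = (2*W)*(2*W) = 4*W²)
(s + 31431)*(b(m) - 368*V(3)) = (12866 + 31431)*(4*(-39)² - 368*3/3) = 44297*(4*1521 - 368*1) = 44297*(6084 - 368) = 44297*5716 = 253201652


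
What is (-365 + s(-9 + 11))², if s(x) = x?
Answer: 131769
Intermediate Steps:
(-365 + s(-9 + 11))² = (-365 + (-9 + 11))² = (-365 + 2)² = (-363)² = 131769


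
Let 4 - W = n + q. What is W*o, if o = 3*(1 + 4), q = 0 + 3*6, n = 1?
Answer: -225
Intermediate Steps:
q = 18 (q = 0 + 18 = 18)
o = 15 (o = 3*5 = 15)
W = -15 (W = 4 - (1 + 18) = 4 - 1*19 = 4 - 19 = -15)
W*o = -15*15 = -225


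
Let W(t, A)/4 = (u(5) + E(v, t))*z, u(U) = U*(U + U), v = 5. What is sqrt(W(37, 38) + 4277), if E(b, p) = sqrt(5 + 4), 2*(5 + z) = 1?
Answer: sqrt(3323) ≈ 57.645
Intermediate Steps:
z = -9/2 (z = -5 + (1/2)*1 = -5 + 1/2 = -9/2 ≈ -4.5000)
E(b, p) = 3 (E(b, p) = sqrt(9) = 3)
u(U) = 2*U**2 (u(U) = U*(2*U) = 2*U**2)
W(t, A) = -954 (W(t, A) = 4*((2*5**2 + 3)*(-9/2)) = 4*((2*25 + 3)*(-9/2)) = 4*((50 + 3)*(-9/2)) = 4*(53*(-9/2)) = 4*(-477/2) = -954)
sqrt(W(37, 38) + 4277) = sqrt(-954 + 4277) = sqrt(3323)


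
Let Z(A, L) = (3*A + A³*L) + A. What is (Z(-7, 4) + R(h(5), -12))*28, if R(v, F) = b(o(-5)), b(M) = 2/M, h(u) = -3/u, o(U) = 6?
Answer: -117572/3 ≈ -39191.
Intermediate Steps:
Z(A, L) = 4*A + L*A³ (Z(A, L) = (3*A + L*A³) + A = 4*A + L*A³)
R(v, F) = ⅓ (R(v, F) = 2/6 = 2*(⅙) = ⅓)
(Z(-7, 4) + R(h(5), -12))*28 = (-7*(4 + 4*(-7)²) + ⅓)*28 = (-7*(4 + 4*49) + ⅓)*28 = (-7*(4 + 196) + ⅓)*28 = (-7*200 + ⅓)*28 = (-1400 + ⅓)*28 = -4199/3*28 = -117572/3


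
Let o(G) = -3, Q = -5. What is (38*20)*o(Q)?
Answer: -2280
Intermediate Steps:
(38*20)*o(Q) = (38*20)*(-3) = 760*(-3) = -2280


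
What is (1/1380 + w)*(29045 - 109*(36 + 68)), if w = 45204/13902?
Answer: 61386696011/1065820 ≈ 57596.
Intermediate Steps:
w = 7534/2317 (w = 45204*(1/13902) = 7534/2317 ≈ 3.2516)
(1/1380 + w)*(29045 - 109*(36 + 68)) = (1/1380 + 7534/2317)*(29045 - 109*(36 + 68)) = (1/1380 + 7534/2317)*(29045 - 109*104) = 10399237*(29045 - 11336)/3197460 = (10399237/3197460)*17709 = 61386696011/1065820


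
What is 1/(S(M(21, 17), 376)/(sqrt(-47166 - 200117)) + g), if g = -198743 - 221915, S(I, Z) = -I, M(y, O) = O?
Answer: -104021572214/43757506524397101 - 17*I*sqrt(247283)/43757506524397101 ≈ -2.3772e-6 - 1.9319e-13*I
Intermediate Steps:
g = -420658
1/(S(M(21, 17), 376)/(sqrt(-47166 - 200117)) + g) = 1/((-1*17)/(sqrt(-47166 - 200117)) - 420658) = 1/(-17*(-I*sqrt(247283)/247283) - 420658) = 1/(-(-17)*I*sqrt(247283)/247283 - 420658) = 1/(17*I*sqrt(247283)/247283 - 420658) = 1/(-420658 + 17*I*sqrt(247283)/247283)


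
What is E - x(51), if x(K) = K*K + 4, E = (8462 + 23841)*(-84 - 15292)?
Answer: -496693533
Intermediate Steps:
E = -496690928 (E = 32303*(-15376) = -496690928)
x(K) = 4 + K² (x(K) = K² + 4 = 4 + K²)
E - x(51) = -496690928 - (4 + 51²) = -496690928 - (4 + 2601) = -496690928 - 1*2605 = -496690928 - 2605 = -496693533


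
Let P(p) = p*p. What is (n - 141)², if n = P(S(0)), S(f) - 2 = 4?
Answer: 11025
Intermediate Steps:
S(f) = 6 (S(f) = 2 + 4 = 6)
P(p) = p²
n = 36 (n = 6² = 36)
(n - 141)² = (36 - 141)² = (-105)² = 11025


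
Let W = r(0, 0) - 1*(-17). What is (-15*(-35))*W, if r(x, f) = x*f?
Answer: 8925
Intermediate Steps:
r(x, f) = f*x
W = 17 (W = 0*0 - 1*(-17) = 0 + 17 = 17)
(-15*(-35))*W = -15*(-35)*17 = 525*17 = 8925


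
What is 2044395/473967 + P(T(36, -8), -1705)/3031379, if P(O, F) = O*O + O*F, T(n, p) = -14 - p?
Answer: 53010271931/12280116329 ≈ 4.3168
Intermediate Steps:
P(O, F) = O² + F*O
2044395/473967 + P(T(36, -8), -1705)/3031379 = 2044395/473967 + ((-14 - 1*(-8))*(-1705 + (-14 - 1*(-8))))/3031379 = 2044395*(1/473967) + ((-14 + 8)*(-1705 + (-14 + 8)))*(1/3031379) = 227155/52663 - 6*(-1705 - 6)*(1/3031379) = 227155/52663 - 6*(-1711)*(1/3031379) = 227155/52663 + 10266*(1/3031379) = 227155/52663 + 10266/3031379 = 53010271931/12280116329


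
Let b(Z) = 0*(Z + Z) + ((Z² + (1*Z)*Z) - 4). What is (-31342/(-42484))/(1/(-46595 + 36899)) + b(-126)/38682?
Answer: -1469225349974/205420761 ≈ -7152.3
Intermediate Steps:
b(Z) = -4 + 2*Z² (b(Z) = 0*(2*Z) + ((Z² + Z*Z) - 4) = 0 + ((Z² + Z²) - 4) = 0 + (2*Z² - 4) = 0 + (-4 + 2*Z²) = -4 + 2*Z²)
(-31342/(-42484))/(1/(-46595 + 36899)) + b(-126)/38682 = (-31342/(-42484))/(1/(-46595 + 36899)) + (-4 + 2*(-126)²)/38682 = (-31342*(-1/42484))/(1/(-9696)) + (-4 + 2*15876)*(1/38682) = 15671/(21242*(-1/9696)) + (-4 + 31752)*(1/38682) = (15671/21242)*(-9696) + 31748*(1/38682) = -75973008/10621 + 15874/19341 = -1469225349974/205420761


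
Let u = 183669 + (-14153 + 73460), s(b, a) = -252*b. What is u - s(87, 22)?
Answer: 264900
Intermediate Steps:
u = 242976 (u = 183669 + 59307 = 242976)
u - s(87, 22) = 242976 - (-252)*87 = 242976 - 1*(-21924) = 242976 + 21924 = 264900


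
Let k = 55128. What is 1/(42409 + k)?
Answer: 1/97537 ≈ 1.0253e-5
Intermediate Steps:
1/(42409 + k) = 1/(42409 + 55128) = 1/97537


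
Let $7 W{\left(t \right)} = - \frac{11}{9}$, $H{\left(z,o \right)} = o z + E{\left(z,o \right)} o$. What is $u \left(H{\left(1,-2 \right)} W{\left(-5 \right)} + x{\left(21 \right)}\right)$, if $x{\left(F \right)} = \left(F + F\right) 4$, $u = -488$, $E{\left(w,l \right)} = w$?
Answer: $- \frac{5186464}{63} \approx -82325.0$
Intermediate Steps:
$H{\left(z,o \right)} = 2 o z$ ($H{\left(z,o \right)} = o z + z o = o z + o z = 2 o z$)
$W{\left(t \right)} = - \frac{11}{63}$ ($W{\left(t \right)} = \frac{\left(-11\right) \frac{1}{9}}{7} = \frac{1}{7} \left(- \frac{11}{9}\right) = - \frac{11}{63}$)
$x{\left(F \right)} = 8 F$ ($x{\left(F \right)} = 2 F 4 = 8 F$)
$u \left(H{\left(1,-2 \right)} W{\left(-5 \right)} + x{\left(21 \right)}\right) = - 488 \left(2 \left(-2\right) 1 \left(- \frac{11}{63}\right) + 8 \cdot 21\right) = - 488 \left(\left(-4\right) \left(- \frac{11}{63}\right) + 168\right) = - 488 \left(\frac{44}{63} + 168\right) = \left(-488\right) \frac{10628}{63} = - \frac{5186464}{63}$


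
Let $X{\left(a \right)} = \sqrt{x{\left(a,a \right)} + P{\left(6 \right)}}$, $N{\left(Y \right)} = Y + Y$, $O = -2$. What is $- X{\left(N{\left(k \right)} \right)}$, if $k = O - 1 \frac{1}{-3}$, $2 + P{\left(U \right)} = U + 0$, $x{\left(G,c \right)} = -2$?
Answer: $- \sqrt{2} \approx -1.4142$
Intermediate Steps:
$P{\left(U \right)} = -2 + U$ ($P{\left(U \right)} = -2 + \left(U + 0\right) = -2 + U$)
$k = - \frac{5}{3}$ ($k = -2 - 1 \frac{1}{-3} = -2 - 1 \left(- \frac{1}{3}\right) = -2 - - \frac{1}{3} = -2 + \frac{1}{3} = - \frac{5}{3} \approx -1.6667$)
$N{\left(Y \right)} = 2 Y$
$X{\left(a \right)} = \sqrt{2}$ ($X{\left(a \right)} = \sqrt{-2 + \left(-2 + 6\right)} = \sqrt{-2 + 4} = \sqrt{2}$)
$- X{\left(N{\left(k \right)} \right)} = - \sqrt{2}$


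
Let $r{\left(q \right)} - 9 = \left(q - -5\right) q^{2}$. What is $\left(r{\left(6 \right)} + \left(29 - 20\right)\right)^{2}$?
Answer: $171396$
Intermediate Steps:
$r{\left(q \right)} = 9 + q^{2} \left(5 + q\right)$ ($r{\left(q \right)} = 9 + \left(q - -5\right) q^{2} = 9 + \left(q + 5\right) q^{2} = 9 + \left(5 + q\right) q^{2} = 9 + q^{2} \left(5 + q\right)$)
$\left(r{\left(6 \right)} + \left(29 - 20\right)\right)^{2} = \left(\left(9 + 6^{3} + 5 \cdot 6^{2}\right) + \left(29 - 20\right)\right)^{2} = \left(\left(9 + 216 + 5 \cdot 36\right) + 9\right)^{2} = \left(\left(9 + 216 + 180\right) + 9\right)^{2} = \left(405 + 9\right)^{2} = 414^{2} = 171396$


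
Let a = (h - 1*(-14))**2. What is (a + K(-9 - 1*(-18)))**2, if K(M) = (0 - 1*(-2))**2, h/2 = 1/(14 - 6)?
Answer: 10975969/256 ≈ 42875.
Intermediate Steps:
h = 1/4 (h = 2/(14 - 6) = 2/8 = 2*(1/8) = 1/4 ≈ 0.25000)
K(M) = 4 (K(M) = (0 + 2)**2 = 2**2 = 4)
a = 3249/16 (a = (1/4 - 1*(-14))**2 = (1/4 + 14)**2 = (57/4)**2 = 3249/16 ≈ 203.06)
(a + K(-9 - 1*(-18)))**2 = (3249/16 + 4)**2 = (3313/16)**2 = 10975969/256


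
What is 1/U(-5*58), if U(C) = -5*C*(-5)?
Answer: -1/7250 ≈ -0.00013793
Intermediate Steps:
U(C) = 25*C
1/U(-5*58) = 1/(25*(-5*58)) = 1/(25*(-290)) = 1/(-7250) = -1/7250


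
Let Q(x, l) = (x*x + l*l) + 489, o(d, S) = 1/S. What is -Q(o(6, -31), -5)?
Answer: -493955/961 ≈ -514.00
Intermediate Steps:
Q(x, l) = 489 + l**2 + x**2 (Q(x, l) = (x**2 + l**2) + 489 = (l**2 + x**2) + 489 = 489 + l**2 + x**2)
-Q(o(6, -31), -5) = -(489 + (-5)**2 + (1/(-31))**2) = -(489 + 25 + (-1/31)**2) = -(489 + 25 + 1/961) = -1*493955/961 = -493955/961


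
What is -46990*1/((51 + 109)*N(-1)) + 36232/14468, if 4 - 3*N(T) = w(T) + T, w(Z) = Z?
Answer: -16706427/115744 ≈ -144.34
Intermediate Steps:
N(T) = 4/3 - 2*T/3 (N(T) = 4/3 - (T + T)/3 = 4/3 - 2*T/3)
-46990*1/((51 + 109)*N(-1)) + 36232/14468 = -46990*1/((51 + 109)*(4/3 - ⅔*(-1))) + 36232/14468 = -46990*1/(160*(4/3 + ⅔)) + 36232*(1/14468) = -46990/(160*2) + 9058/3617 = -46990/320 + 9058/3617 = -46990*1/320 + 9058/3617 = -4699/32 + 9058/3617 = -16706427/115744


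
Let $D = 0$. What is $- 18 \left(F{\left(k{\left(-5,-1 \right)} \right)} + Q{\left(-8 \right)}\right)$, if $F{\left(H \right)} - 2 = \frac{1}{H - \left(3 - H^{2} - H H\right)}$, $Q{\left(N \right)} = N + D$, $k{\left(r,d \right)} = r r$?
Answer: $\frac{22893}{212} \approx 107.99$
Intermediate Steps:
$k{\left(r,d \right)} = r^{2}$
$Q{\left(N \right)} = N$ ($Q{\left(N \right)} = N + 0 = N$)
$F{\left(H \right)} = 2 + \frac{1}{-3 + H + 2 H^{2}}$ ($F{\left(H \right)} = 2 + \frac{1}{H - \left(3 - H^{2} - H H\right)} = 2 + \frac{1}{H + \left(\left(H^{2} + H^{2}\right) - 3\right)} = 2 + \frac{1}{H + \left(2 H^{2} - 3\right)} = 2 + \frac{1}{H + \left(-3 + 2 H^{2}\right)} = 2 + \frac{1}{-3 + H + 2 H^{2}}$)
$- 18 \left(F{\left(k{\left(-5,-1 \right)} \right)} + Q{\left(-8 \right)}\right) = - 18 \left(\frac{-5 + 2 \left(-5\right)^{2} + 4 \left(\left(-5\right)^{2}\right)^{2}}{-3 + \left(-5\right)^{2} + 2 \left(\left(-5\right)^{2}\right)^{2}} - 8\right) = - 18 \left(\frac{-5 + 2 \cdot 25 + 4 \cdot 25^{2}}{-3 + 25 + 2 \cdot 25^{2}} - 8\right) = - 18 \left(\frac{-5 + 50 + 4 \cdot 625}{-3 + 25 + 2 \cdot 625} - 8\right) = - 18 \left(\frac{-5 + 50 + 2500}{-3 + 25 + 1250} - 8\right) = - 18 \left(\frac{1}{1272} \cdot 2545 - 8\right) = - 18 \left(\frac{2545}{1272} - 8\right) = \left(-18\right) \left(- \frac{7631}{1272}\right) = \frac{22893}{212}$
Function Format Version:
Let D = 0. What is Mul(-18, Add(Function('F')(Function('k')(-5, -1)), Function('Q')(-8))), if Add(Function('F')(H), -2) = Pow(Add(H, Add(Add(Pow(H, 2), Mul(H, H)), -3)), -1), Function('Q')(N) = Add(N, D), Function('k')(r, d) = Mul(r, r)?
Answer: Rational(22893, 212) ≈ 107.99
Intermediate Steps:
Function('k')(r, d) = Pow(r, 2)
Function('Q')(N) = N (Function('Q')(N) = Add(N, 0) = N)
Function('F')(H) = Add(2, Pow(Add(-3, H, Mul(2, Pow(H, 2))), -1)) (Function('F')(H) = Add(2, Pow(Add(H, Add(Add(Pow(H, 2), Mul(H, H)), -3)), -1)) = Add(2, Pow(Add(H, Add(Add(Pow(H, 2), Pow(H, 2)), -3)), -1)) = Add(2, Pow(Add(H, Add(Mul(2, Pow(H, 2)), -3)), -1)) = Add(2, Pow(Add(H, Add(-3, Mul(2, Pow(H, 2)))), -1)) = Add(2, Pow(Add(-3, H, Mul(2, Pow(H, 2))), -1)))
Mul(-18, Add(Function('F')(Function('k')(-5, -1)), Function('Q')(-8))) = Mul(-18, Add(Mul(Pow(Add(-3, Pow(-5, 2), Mul(2, Pow(Pow(-5, 2), 2))), -1), Add(-5, Mul(2, Pow(-5, 2)), Mul(4, Pow(Pow(-5, 2), 2)))), -8)) = Mul(-18, Add(Mul(Pow(Add(-3, 25, Mul(2, Pow(25, 2))), -1), Add(-5, Mul(2, 25), Mul(4, Pow(25, 2)))), -8)) = Mul(-18, Add(Mul(Pow(Add(-3, 25, Mul(2, 625)), -1), Add(-5, 50, Mul(4, 625))), -8)) = Mul(-18, Add(Mul(Pow(Add(-3, 25, 1250), -1), Add(-5, 50, 2500)), -8)) = Mul(-18, Add(Mul(Pow(1272, -1), 2545), -8)) = Mul(-18, Add(Mul(Rational(1, 1272), 2545), -8)) = Mul(-18, Add(Rational(2545, 1272), -8)) = Mul(-18, Rational(-7631, 1272)) = Rational(22893, 212)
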